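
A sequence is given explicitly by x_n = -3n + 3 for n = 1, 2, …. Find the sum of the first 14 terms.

-273

Over n = 1..14: Σn = 105.
Total = (-3)·105 + (3)·14 = -273.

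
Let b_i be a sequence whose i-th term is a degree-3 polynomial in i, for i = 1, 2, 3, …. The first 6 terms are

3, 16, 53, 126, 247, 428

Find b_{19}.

1st diffs: 13, 37, 73, 121, 181.
2nd diffs: 24, 36, 48, 60.
3rd diffs: 12, 12, 12 (constant).
Newton forward-difference form: b_i = 3 + 13·C(i-1,1) + 24·C(i-1,2) + 12·C(i-1,3).
At i = 19: i-1 = 18, so b_{19} = 3 + 234 + 3672 + 9792 = 13701.

13701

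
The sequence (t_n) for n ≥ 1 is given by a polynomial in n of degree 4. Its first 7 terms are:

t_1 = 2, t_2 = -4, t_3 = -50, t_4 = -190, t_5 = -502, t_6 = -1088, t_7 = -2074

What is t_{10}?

-9052

1st diffs: -6, -46, -140, -312, -586, -986.
2nd diffs: -40, -94, -172, -274, -400.
3rd diffs: -54, -78, -102, -126.
4th diffs: -24, -24, -24 (constant).
Newton forward-difference form: t_n = 2 + (-6)·C(n-1,1) + (-40)·C(n-1,2) + (-54)·C(n-1,3) + (-24)·C(n-1,4).
At n = 10: n-1 = 9, so t_{10} = 2 - 54 - 1440 - 4536 - 3024 = -9052.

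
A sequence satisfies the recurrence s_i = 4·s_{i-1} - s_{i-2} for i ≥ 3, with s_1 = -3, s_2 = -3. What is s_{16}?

-240594153

Step forward from the initial values:
s_3 = -9;  s_4 = -33;  s_5 = -123;  …;  s_{13} = -4628523;  s_{14} = -17273883;  s_{15} = -64467009;  s_{16} = -240594153.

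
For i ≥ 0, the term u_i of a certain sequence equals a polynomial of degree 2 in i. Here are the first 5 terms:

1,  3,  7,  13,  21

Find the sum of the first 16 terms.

1376

1st diffs: 2, 4, 6, 8.
2nd diffs: 2, 2, 2 (constant).
Newton forward-difference form: u_i = 1 + 2·C(i,1) + 2·C(i,2).
Continuing: …, 31, 43, 57, 73, …, u_{15} = 241.
Summing i = 0..15 (16 terms) gives 1376.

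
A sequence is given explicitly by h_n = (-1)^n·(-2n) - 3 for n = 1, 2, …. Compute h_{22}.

-47

(-1)^22 = 1; -2n at n=22 is -44; so h_{22} = -47.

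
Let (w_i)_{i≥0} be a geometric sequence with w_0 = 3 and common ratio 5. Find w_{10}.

w_i = 3·5^(i-0).
w_{10} = 3·5^10 = 29296875.

29296875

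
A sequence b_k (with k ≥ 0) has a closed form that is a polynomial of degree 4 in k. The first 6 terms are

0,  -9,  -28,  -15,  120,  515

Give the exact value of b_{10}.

14580

1st diffs: -9, -19, 13, 135, 395.
2nd diffs: -10, 32, 122, 260.
3rd diffs: 42, 90, 138.
4th diffs: 48, 48 (constant).
So b_k = 2k^4 - 5k^3 - 4k^2 - 2k.
Evaluating at k = 10 gives b_{10} = 14580.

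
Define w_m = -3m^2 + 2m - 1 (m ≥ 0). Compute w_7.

-134

w_7 = -3·7^2 + 2·7 - 1 = -134.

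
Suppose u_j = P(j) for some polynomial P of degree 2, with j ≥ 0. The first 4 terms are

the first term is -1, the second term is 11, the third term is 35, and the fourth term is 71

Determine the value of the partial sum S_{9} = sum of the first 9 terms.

1st diffs: 12, 24, 36.
2nd diffs: 12, 12 (constant).
So u_j = 6j^2 + 6j - 1.
Continuing: …, 119, 179, 251, 335, …, u_8 = 431.
Summing j = 0..8 (9 terms) gives 1431.

1431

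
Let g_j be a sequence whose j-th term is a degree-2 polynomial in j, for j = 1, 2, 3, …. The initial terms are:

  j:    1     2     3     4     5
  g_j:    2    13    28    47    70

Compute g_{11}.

292

1st diffs: 11, 15, 19, 23.
2nd diffs: 4, 4, 4 (constant).
Newton forward-difference form: g_j = 2 + 11·C(j-1,1) + 4·C(j-1,2).
At j = 11: j-1 = 10, so g_{11} = 2 + 110 + 180 = 292.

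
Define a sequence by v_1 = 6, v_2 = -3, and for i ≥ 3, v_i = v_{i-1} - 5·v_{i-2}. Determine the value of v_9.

807

Iterate the recurrence:
v_3 = -33; v_4 = -18; v_5 = 147; v_6 = 237; v_7 = -498; v_8 = -1683; v_9 = 807.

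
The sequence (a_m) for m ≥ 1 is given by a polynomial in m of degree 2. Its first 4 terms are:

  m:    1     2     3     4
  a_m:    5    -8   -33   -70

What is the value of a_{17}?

1st diffs: -13, -25, -37.
2nd diffs: -12, -12 (constant).
Newton forward-difference form: a_m = 5 + (-13)·C(m-1,1) + (-12)·C(m-1,2).
At m = 17: m-1 = 16, so a_{17} = 5 - 208 - 1440 = -1643.

-1643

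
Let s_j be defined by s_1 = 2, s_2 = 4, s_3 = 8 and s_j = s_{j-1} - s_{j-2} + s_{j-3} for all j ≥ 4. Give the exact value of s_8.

Compute successive terms:
s_4 = 6, s_5 = 2, s_6 = 4, s_7 = 8, s_8 = 6.

6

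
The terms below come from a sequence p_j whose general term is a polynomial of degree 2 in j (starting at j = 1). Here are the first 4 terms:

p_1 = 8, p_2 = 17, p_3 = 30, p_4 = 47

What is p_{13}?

380

1st diffs: 9, 13, 17.
2nd diffs: 4, 4 (constant).
Newton forward-difference form: p_j = 8 + 9·C(j-1,1) + 4·C(j-1,2).
At j = 13: j-1 = 12, so p_{13} = 8 + 108 + 264 = 380.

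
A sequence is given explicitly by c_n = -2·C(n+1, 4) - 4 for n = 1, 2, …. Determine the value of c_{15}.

-3644

C(16, 4) = 1820, so c_{15} = -3644.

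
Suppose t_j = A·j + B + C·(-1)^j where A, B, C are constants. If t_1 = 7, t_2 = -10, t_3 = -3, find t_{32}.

-160

Plug in j = 1, 2, 3: A + B - C = 7; 2A + B + C = -10; 3A + B - C = -3.
Subtracting the first from the second: A + 2C = -17.
Subtracting the second from the third: A - 2C = 7.
Solving: C = -6, A = -5, then B = 6.
Therefore t_{32} = -160 + 6 + (-6)·1 = -160.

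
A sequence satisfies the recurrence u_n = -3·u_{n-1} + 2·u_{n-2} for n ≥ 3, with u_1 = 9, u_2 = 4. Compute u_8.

-1858

Compute successive terms:
u_3 = 6;  u_4 = -10;  u_5 = 42;  u_6 = -146;  u_7 = 522;  u_8 = -1858.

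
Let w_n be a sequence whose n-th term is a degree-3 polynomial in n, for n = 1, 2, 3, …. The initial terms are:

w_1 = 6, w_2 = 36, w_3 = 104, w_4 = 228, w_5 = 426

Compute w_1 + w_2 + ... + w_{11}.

1st diffs: 30, 68, 124, 198.
2nd diffs: 38, 56, 74.
3rd diffs: 18, 18 (constant).
So w_n = 3n^3 + n^2 + 6n - 4.
Continuing: …, 716, 1116, 1644, 2318, …, w_{11} = 4176.
Summing n = 1..11 (11 terms) gives 13926.

13926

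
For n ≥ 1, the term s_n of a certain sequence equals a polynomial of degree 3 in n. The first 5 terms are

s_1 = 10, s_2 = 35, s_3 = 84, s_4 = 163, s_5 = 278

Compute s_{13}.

3214

1st diffs: 25, 49, 79, 115.
2nd diffs: 24, 30, 36.
3rd diffs: 6, 6 (constant).
So s_n = n^3 + 6n^2 + 3.
Evaluating at n = 13 gives s_{13} = 3214.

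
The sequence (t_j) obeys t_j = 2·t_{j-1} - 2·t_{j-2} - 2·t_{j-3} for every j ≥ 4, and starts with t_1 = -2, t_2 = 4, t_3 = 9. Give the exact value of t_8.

Iterate the recurrence:
t_4 = 14;  t_5 = 2;  t_6 = -42;  t_7 = -116;  t_8 = -152.

-152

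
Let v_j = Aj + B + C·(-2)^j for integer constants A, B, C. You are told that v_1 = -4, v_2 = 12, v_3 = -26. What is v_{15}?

-98330

Write the equations: A + B - 2C = -4; 2A + B + 4C = 12; 3A + B - 8C = -26.
Subtracting the first from the second: A + 6C = 16.
Subtracting the second from the third: A - 12C = -38.
Solving: C = 3, A = -2, then B = 4.
Therefore v_{15} = -30 + 4 + 3·(-32768) = -98330.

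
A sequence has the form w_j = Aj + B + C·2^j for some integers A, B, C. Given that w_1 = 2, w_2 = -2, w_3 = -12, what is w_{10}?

-3046

At j = 1, 2, 3: A + B + 2C = 2; 2A + B + 4C = -2; 3A + B + 8C = -12.
Subtracting the first from the second: A + 2C = -4.
Subtracting the second from the third: A + 4C = -10.
Solving: C = -3, A = 2, then B = 6.
Hence w_{10} = 2·10 + 6 + (-3)·1024 = -3046.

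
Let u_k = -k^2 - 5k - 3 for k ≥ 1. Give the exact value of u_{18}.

-417

u_{18} = -1·18^2 - 5·18 - 3 = -417.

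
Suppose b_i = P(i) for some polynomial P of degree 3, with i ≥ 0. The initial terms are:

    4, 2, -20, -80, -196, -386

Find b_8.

-1580

1st diffs: -2, -22, -60, -116, -190.
2nd diffs: -20, -38, -56, -74.
3rd diffs: -18, -18, -18 (constant).
So b_i = -3i^3 - i^2 + 2i + 4.
Evaluating at i = 8 gives b_8 = -1580.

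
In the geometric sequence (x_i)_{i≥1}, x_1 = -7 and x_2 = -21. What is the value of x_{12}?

Common ratio r = 3.
x_i = (-7)·3^(i-1).
x_{12} = (-7)·3^11 = -1240029.

-1240029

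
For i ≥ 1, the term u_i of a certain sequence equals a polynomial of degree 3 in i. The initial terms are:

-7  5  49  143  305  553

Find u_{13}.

6209

1st diffs: 12, 44, 94, 162, 248.
2nd diffs: 32, 50, 68, 86.
3rd diffs: 18, 18, 18 (constant).
Newton forward-difference form: u_i = -7 + 12·C(i-1,1) + 32·C(i-1,2) + 18·C(i-1,3).
At i = 13: i-1 = 12, so u_{13} = -7 + 144 + 2112 + 3960 = 6209.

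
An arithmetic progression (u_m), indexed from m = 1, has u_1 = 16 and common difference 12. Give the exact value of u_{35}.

u_m = 16 + (m - 1)·12.
u_{35} = 16 + 34·12 = 424.

424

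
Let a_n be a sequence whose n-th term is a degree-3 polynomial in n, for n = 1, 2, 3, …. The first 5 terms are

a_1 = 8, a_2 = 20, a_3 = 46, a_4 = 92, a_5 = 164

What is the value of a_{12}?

1900

1st diffs: 12, 26, 46, 72.
2nd diffs: 14, 20, 26.
3rd diffs: 6, 6 (constant).
So a_n = n^3 + n^2 + 2n + 4.
Evaluating at n = 12 gives a_{12} = 1900.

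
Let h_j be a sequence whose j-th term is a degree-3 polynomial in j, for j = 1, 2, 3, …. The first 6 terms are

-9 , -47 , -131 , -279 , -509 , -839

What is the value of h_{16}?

-13599

1st diffs: -38, -84, -148, -230, -330.
2nd diffs: -46, -64, -82, -100.
3rd diffs: -18, -18, -18 (constant).
Newton forward-difference form: h_j = -9 + (-38)·C(j-1,1) + (-46)·C(j-1,2) + (-18)·C(j-1,3).
At j = 16: j-1 = 15, so h_{16} = -9 - 570 - 4830 - 8190 = -13599.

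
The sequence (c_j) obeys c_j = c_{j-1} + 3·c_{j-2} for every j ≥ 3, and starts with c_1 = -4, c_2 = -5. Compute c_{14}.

-144965

Compute successive terms:
c_3 = -17  c_4 = -32  c_5 = -83  …  c_{11} = -11891  c_{12} = -27323  c_{13} = -62996  c_{14} = -144965.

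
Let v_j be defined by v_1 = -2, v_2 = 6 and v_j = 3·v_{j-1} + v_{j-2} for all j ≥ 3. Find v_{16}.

90815814

Compute successive terms:
v_3 = 16;  v_4 = 54;  v_5 = 178;  …;  v_{13} = 2520718;  v_{14} = 8325366;  v_{15} = 27496816;  v_{16} = 90815814.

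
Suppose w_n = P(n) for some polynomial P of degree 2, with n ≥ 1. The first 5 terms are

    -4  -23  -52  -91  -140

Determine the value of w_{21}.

-2284

1st diffs: -19, -29, -39, -49.
2nd diffs: -10, -10, -10 (constant).
Newton forward-difference form: w_n = -4 + (-19)·C(n-1,1) + (-10)·C(n-1,2).
At n = 21: n-1 = 20, so w_{21} = -4 - 380 - 1900 = -2284.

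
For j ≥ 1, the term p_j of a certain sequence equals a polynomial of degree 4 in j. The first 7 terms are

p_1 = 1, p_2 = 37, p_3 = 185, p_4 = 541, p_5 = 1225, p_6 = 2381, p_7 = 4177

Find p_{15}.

1st diffs: 36, 148, 356, 684, 1156, 1796.
2nd diffs: 112, 208, 328, 472, 640.
3rd diffs: 96, 120, 144, 168.
4th diffs: 24, 24, 24 (constant).
So p_j = j^4 + 6j^3 - 5j^2 - 6j + 5.
Evaluating at j = 15 gives p_{15} = 69665.

69665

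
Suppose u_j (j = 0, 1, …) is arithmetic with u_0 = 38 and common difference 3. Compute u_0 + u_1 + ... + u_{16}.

u_j = 38 + (j - 0)·3.
u_{16} = 86; S = 17·(38 + 86)/2 = 1054.

1054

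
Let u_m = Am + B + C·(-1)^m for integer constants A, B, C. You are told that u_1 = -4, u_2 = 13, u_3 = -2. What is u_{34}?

45

The three given values yield: A + B - C = -4; 2A + B + C = 13; 3A + B - C = -2.
Subtracting the first from the second: A + 2C = 17.
Subtracting the second from the third: A - 2C = -15.
Solving: C = 8, A = 1, then B = 3.
Hence u_{34} = 1·34 + 3 + 8·1 = 45.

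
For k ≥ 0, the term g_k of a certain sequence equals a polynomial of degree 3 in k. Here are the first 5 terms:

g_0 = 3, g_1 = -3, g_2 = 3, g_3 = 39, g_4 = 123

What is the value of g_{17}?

1st diffs: -6, 6, 36, 84.
2nd diffs: 12, 30, 48.
3rd diffs: 18, 18 (constant).
Newton forward-difference form: g_k = 3 + (-6)·C(k,1) + 12·C(k,2) + 18·C(k,3).
At k = 17: k = 17, so g_{17} = 3 - 102 + 1632 + 12240 = 13773.

13773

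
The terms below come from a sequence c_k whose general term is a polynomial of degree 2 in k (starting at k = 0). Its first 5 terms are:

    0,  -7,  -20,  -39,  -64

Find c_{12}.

1st diffs: -7, -13, -19, -25.
2nd diffs: -6, -6, -6 (constant).
So c_k = -3k^2 - 4k.
Evaluating at k = 12 gives c_{12} = -480.

-480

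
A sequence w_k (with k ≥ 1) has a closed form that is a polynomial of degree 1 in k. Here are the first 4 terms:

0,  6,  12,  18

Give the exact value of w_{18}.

1st diffs: 6, 6, 6 (constant).
So w_k = 6k - 6.
Evaluating at k = 18 gives w_{18} = 102.

102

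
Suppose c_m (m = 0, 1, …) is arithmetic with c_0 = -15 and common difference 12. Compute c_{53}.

c_m = -15 + (m - 0)·12.
c_{53} = -15 + 53·12 = 621.

621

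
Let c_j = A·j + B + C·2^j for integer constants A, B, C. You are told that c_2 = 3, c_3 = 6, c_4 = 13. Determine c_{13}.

Write the equations: 2A + B + 4C = 3; 3A + B + 8C = 6; 4A + B + 16C = 13.
Subtracting the first from the second: A + 4C = 3.
Subtracting the second from the third: A + 8C = 7.
Solving: C = 1, A = -1, then B = 1.
So c_j = -1·j + 1 + 1·2^j; at j=13 this is 8180.

8180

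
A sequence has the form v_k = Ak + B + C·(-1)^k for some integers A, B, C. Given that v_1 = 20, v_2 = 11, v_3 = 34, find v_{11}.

90

At k = 1, 2, 3: A + B - C = 20; 2A + B + C = 11; 3A + B - C = 34.
Subtracting the first from the second: A + 2C = -9.
Subtracting the second from the third: A - 2C = 23.
Solving: C = -8, A = 7, then B = 5.
Therefore v_{11} = 77 + 5 + (-8)·(-1) = 90.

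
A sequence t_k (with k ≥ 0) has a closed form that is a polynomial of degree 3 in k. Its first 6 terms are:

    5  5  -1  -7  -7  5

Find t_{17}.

1st diffs: 0, -6, -6, 0, 12.
2nd diffs: -6, 0, 6, 12.
3rd diffs: 6, 6, 6 (constant).
Newton forward-difference form: t_k = 5 + (-6)·C(k,2) + 6·C(k,3).
At k = 17: k = 17, so t_{17} = 5 - 816 + 4080 = 3269.

3269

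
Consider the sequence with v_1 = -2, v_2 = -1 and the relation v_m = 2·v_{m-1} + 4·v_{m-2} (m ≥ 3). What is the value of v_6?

-272

Applying the relation repeatedly:
v_3 = -10, v_4 = -24, v_5 = -88, v_6 = -272.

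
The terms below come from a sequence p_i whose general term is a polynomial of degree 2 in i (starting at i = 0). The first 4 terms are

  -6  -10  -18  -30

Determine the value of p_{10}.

1st diffs: -4, -8, -12.
2nd diffs: -4, -4 (constant).
So p_i = -2i^2 - 2i - 6.
Evaluating at i = 10 gives p_{10} = -226.

-226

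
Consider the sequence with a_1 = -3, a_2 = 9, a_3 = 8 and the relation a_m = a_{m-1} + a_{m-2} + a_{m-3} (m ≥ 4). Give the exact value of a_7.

98

a_4 = 14; a_5 = 31; a_6 = 53; a_7 = 98.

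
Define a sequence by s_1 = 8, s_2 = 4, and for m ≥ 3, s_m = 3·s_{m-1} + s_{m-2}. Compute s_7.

Compute successive terms:
s_3 = 20  s_4 = 64  s_5 = 212  s_6 = 700  s_7 = 2312.

2312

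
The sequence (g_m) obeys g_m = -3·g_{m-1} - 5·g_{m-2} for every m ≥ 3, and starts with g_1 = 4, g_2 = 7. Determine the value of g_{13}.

g_3 = -41, g_4 = 88, g_5 = -59, …, g_{10} = 8512, g_{11} = -27491, g_{12} = 39913, g_{13} = 17716.

17716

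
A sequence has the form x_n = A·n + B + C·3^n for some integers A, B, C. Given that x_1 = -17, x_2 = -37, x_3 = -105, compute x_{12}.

Write the equations: A + B + 3C = -17; 2A + B + 9C = -37; 3A + B + 27C = -105.
Subtracting the first from the second: A + 6C = -20.
Subtracting the second from the third: A + 18C = -68.
Solving: C = -4, A = 4, then B = -9.
Therefore x_{12} = 48 + (-9) + (-4)·531441 = -2125725.

-2125725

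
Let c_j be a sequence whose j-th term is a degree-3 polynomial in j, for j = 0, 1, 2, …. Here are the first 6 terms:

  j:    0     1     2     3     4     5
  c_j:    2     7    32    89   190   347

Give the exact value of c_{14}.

1st diffs: 5, 25, 57, 101, 157.
2nd diffs: 20, 32, 44, 56.
3rd diffs: 12, 12, 12 (constant).
Newton forward-difference form: c_j = 2 + 5·C(j,1) + 20·C(j,2) + 12·C(j,3).
At j = 14: j = 14, so c_{14} = 2 + 70 + 1820 + 4368 = 6260.

6260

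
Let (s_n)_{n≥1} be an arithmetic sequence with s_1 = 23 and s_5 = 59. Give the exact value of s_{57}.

527

Common difference d = (59 - 23) / (5 - 1) = 9.
s_n = 23 + (n - 1)·9.
s_{57} = 23 + 56·9 = 527.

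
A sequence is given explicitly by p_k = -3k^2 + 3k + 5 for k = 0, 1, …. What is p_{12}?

p_{12} = -3·12^2 + 3·12 + 5 = -391.

-391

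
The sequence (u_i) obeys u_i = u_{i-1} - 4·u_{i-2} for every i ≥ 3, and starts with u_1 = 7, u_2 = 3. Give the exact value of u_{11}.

5703

Compute successive terms:
u_3 = -25, u_4 = -37, u_5 = 63, u_6 = 211, u_7 = -41, u_8 = -885, u_9 = -721, u_{10} = 2819, u_{11} = 5703.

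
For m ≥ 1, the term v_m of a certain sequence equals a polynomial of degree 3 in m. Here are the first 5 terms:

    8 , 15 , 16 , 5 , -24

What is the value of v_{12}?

-1235

1st diffs: 7, 1, -11, -29.
2nd diffs: -6, -12, -18.
3rd diffs: -6, -6 (constant).
So v_m = -m^3 + 3m^2 + 5m + 1.
Evaluating at m = 12 gives v_{12} = -1235.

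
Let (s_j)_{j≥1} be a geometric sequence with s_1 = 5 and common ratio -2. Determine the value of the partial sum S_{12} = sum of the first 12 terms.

-6825

s_j = 5·(-2)^(j-1).
S = 5·((-2)^12 - 1)/(-2 - 1) = 5·(4096 - 1)/(-3) = -6825.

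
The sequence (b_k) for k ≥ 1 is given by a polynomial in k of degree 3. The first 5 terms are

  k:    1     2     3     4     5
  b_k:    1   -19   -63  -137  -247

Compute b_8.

-853

1st diffs: -20, -44, -74, -110.
2nd diffs: -24, -30, -36.
3rd diffs: -6, -6 (constant).
So b_k = -k^3 - 6k^2 + 5k + 3.
Evaluating at k = 8 gives b_8 = -853.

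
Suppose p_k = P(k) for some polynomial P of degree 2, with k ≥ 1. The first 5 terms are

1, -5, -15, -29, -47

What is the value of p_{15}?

-447

1st diffs: -6, -10, -14, -18.
2nd diffs: -4, -4, -4 (constant).
So p_k = -2k^2 + 3.
Evaluating at k = 15 gives p_{15} = -447.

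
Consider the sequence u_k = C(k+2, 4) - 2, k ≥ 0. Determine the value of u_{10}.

C(12, 4) = 495, so u_{10} = 493.

493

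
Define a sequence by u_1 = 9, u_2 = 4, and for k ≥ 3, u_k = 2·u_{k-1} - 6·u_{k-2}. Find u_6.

u_3 = -46; u_4 = -116; u_5 = 44; u_6 = 784.

784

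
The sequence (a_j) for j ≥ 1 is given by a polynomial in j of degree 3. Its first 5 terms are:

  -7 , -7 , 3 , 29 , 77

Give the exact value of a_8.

413

1st diffs: 0, 10, 26, 48.
2nd diffs: 10, 16, 22.
3rd diffs: 6, 6 (constant).
So a_j = j^3 - j^2 - 4j - 3.
Evaluating at j = 8 gives a_8 = 413.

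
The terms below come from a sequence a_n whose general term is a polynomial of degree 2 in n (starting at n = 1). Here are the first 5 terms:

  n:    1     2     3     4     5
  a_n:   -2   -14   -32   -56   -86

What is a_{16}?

1st diffs: -12, -18, -24, -30.
2nd diffs: -6, -6, -6 (constant).
Newton forward-difference form: a_n = -2 + (-12)·C(n-1,1) + (-6)·C(n-1,2).
At n = 16: n-1 = 15, so a_{16} = -2 - 180 - 630 = -812.

-812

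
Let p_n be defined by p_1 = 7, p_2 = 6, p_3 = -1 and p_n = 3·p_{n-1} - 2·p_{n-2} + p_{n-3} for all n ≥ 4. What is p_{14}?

-27713

Compute successive terms:
p_4 = -8; p_5 = -16; p_6 = -33; …; p_{11} = -2206; p_{12} = -5128; p_{13} = -11921; p_{14} = -27713.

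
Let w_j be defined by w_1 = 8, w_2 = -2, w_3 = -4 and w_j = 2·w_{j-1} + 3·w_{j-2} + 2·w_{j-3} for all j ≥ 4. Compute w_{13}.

Step forward from the initial values:
w_4 = 2; w_5 = -12; w_6 = -26; w_7 = -84; w_8 = -270; w_9 = -844; w_{10} = -2666; w_{11} = -8404; w_{12} = -26494; w_{13} = -83532.

-83532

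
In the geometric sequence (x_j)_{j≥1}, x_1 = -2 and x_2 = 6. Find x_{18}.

Common ratio r = -3.
x_j = (-2)·(-3)^(j-1).
x_{18} = (-2)·(-3)^17 = 258280326.

258280326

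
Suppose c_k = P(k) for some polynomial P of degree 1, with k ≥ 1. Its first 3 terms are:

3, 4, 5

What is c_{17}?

19

1st diffs: 1, 1 (constant).
So c_k = k + 2.
Evaluating at k = 17 gives c_{17} = 19.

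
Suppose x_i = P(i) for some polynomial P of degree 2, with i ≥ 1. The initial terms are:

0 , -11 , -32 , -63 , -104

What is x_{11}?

-560

1st diffs: -11, -21, -31, -41.
2nd diffs: -10, -10, -10 (constant).
So x_i = -5i^2 + 4i + 1.
Evaluating at i = 11 gives x_{11} = -560.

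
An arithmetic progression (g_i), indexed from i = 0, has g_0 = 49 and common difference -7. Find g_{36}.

-203

g_i = 49 + (i - 0)·(-7).
g_{36} = 49 + 36·(-7) = -203.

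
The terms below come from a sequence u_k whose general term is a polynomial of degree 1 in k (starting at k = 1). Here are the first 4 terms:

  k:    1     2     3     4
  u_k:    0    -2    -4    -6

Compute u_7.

1st diffs: -2, -2, -2 (constant).
So u_k = -2k + 2.
Evaluating at k = 7 gives u_7 = -12.

-12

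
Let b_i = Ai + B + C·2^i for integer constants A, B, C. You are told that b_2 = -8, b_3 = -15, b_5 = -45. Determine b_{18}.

-262196

The three given values yield: 2A + B + 4C = -8; 3A + B + 8C = -15; 5A + B + 32C = -45.
Subtracting the first from the second: A + 4C = -7.
Subtracting the second from the third: 2A + 24C = -30.
Solving: C = -1, A = -3, then B = 2.
Hence b_{18} = -3·18 + 2 + (-1)·262144 = -262196.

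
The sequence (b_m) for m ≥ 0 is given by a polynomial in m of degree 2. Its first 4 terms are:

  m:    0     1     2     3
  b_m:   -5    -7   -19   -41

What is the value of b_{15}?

-1085

1st diffs: -2, -12, -22.
2nd diffs: -10, -10 (constant).
So b_m = -5m^2 + 3m - 5.
Evaluating at m = 15 gives b_{15} = -1085.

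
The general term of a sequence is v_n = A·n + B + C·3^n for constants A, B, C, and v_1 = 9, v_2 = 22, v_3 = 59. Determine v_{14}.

Write the equations: A + B + 3C = 9; 2A + B + 9C = 22; 3A + B + 27C = 59.
Subtracting the first from the second: A + 6C = 13.
Subtracting the second from the third: A + 18C = 37.
Solving: C = 2, A = 1, then B = 2.
So v_n = 1·n + 2 + 2·3^n; at n=14 this is 9565954.

9565954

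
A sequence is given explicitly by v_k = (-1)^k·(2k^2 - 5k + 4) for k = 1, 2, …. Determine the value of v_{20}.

(-1)^20 = 1; 2k^2 - 5k + 4 at k=20 is 704; so v_{20} = 704.

704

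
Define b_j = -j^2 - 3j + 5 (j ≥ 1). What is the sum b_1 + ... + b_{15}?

-1525

Over j = 1..15: Σj = 120, Σj² = 1240.
Total = (-1)·1240 + (-3)·120 + (5)·15 = -1525.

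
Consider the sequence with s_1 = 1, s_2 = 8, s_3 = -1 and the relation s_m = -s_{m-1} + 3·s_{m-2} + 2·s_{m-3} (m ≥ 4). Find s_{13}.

-7349

Compute successive terms:
s_4 = 27, s_5 = -14, s_6 = 93, s_7 = -81, s_8 = 332, s_9 = -389, s_{10} = 1223, s_{11} = -1726, s_{12} = 4617, s_{13} = -7349.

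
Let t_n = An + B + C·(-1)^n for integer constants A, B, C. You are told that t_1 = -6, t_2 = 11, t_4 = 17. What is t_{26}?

83

Write the equations: A + B - C = -6; 2A + B + C = 11; 4A + B + C = 17.
Subtracting the first from the second: A + 2C = 17.
Subtracting the second from the third: 2A = 6.
Solving: C = 7, A = 3, then B = -2.
Hence t_{26} = 3·26 + (-2) + 7·1 = 83.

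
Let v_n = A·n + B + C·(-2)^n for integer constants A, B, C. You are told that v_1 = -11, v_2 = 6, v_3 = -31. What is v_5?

The three given values yield: A + B - 2C = -11; 2A + B + 4C = 6; 3A + B - 8C = -31.
Subtracting the first from the second: A + 6C = 17.
Subtracting the second from the third: A - 12C = -37.
Solving: C = 3, A = -1, then B = -4.
Hence v_5 = -1·5 + (-4) + 3·(-32) = -105.

-105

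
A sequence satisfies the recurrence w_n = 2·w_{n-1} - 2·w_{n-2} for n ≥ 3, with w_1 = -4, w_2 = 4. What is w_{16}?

-1536

Compute successive terms:
w_3 = 16  w_4 = 24  w_5 = 16  …  w_{13} = 256  w_{14} = -256  w_{15} = -1024  w_{16} = -1536.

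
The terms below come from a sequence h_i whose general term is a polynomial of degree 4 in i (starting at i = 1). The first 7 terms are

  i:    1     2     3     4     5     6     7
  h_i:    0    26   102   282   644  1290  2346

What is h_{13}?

1st diffs: 26, 76, 180, 362, 646, 1056.
2nd diffs: 50, 104, 182, 284, 410.
3rd diffs: 54, 78, 102, 126.
4th diffs: 24, 24, 24 (constant).
So h_i = i^4 - i^3 + 6i^2 - 6.
Evaluating at i = 13 gives h_{13} = 27372.

27372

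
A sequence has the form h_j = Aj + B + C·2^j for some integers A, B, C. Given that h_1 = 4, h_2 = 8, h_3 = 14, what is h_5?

42

The three given values yield: A + B + 2C = 4; 2A + B + 4C = 8; 3A + B + 8C = 14.
Subtracting the first from the second: A + 2C = 4.
Subtracting the second from the third: A + 4C = 6.
Solving: C = 1, A = 2, then B = 0.
So h_j = 2·j + 0 + 1·2^j; at j=5 this is 42.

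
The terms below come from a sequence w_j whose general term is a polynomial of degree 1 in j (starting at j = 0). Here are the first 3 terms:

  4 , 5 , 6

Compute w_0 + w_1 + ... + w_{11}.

1st diffs: 1, 1 (constant).
So w_j = j + 4.
Continuing: …, 7, 8, 9, 10, …, w_{11} = 15.
Summing j = 0..11 (12 terms) gives 114.

114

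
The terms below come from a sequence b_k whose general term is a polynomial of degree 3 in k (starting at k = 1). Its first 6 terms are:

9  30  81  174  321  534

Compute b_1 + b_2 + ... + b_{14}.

24969

1st diffs: 21, 51, 93, 147, 213.
2nd diffs: 30, 42, 54, 66.
3rd diffs: 12, 12, 12 (constant).
Newton forward-difference form: b_k = 9 + 21·C(k-1,1) + 30·C(k-1,2) + 12·C(k-1,3).
Continuing: …, 825, 1206, 1689, 2286, …, b_{14} = 6054.
Summing k = 1..14 (14 terms) gives 24969.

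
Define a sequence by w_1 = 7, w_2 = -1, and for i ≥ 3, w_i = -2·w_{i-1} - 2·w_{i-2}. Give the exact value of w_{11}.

Compute successive terms:
w_3 = -12, w_4 = 26, w_5 = -28, w_6 = 4, w_7 = 48, w_8 = -104, w_9 = 112, w_{10} = -16, w_{11} = -192.

-192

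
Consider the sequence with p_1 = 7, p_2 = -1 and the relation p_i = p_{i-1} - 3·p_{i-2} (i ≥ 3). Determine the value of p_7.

-37

Applying the relation repeatedly:
p_3 = -22; p_4 = -19; p_5 = 47; p_6 = 104; p_7 = -37.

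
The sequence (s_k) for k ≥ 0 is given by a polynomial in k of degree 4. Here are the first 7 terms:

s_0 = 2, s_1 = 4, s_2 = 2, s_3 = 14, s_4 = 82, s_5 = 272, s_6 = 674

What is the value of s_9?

4412

1st diffs: 2, -2, 12, 68, 190, 402.
2nd diffs: -4, 14, 56, 122, 212.
3rd diffs: 18, 42, 66, 90.
4th diffs: 24, 24, 24 (constant).
Newton forward-difference form: s_k = 2 + 2·C(k,1) + (-4)·C(k,2) + 18·C(k,3) + 24·C(k,4).
At k = 9: k = 9, so s_9 = 2 + 18 - 144 + 1512 + 3024 = 4412.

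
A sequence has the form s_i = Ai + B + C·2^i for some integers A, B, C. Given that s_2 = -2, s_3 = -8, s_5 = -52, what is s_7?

-240

Write the equations: 2A + B + 4C = -2; 3A + B + 8C = -8; 5A + B + 32C = -52.
Subtracting the first from the second: A + 4C = -6.
Subtracting the second from the third: 2A + 24C = -44.
Solving: C = -2, A = 2, then B = 2.
Hence s_7 = 2·7 + 2 + (-2)·128 = -240.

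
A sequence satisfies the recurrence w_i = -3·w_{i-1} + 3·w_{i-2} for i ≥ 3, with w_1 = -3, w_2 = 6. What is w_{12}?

4250799

w_3 = -27; w_4 = 99; w_5 = -378; w_6 = 1431; w_7 = -5427; w_8 = 20574; w_9 = -78003; w_{10} = 295731; w_{11} = -1121202; w_{12} = 4250799.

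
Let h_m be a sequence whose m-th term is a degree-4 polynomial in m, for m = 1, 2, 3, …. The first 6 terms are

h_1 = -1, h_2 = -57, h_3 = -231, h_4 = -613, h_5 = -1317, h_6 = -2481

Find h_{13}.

1st diffs: -56, -174, -382, -704, -1164.
2nd diffs: -118, -208, -322, -460.
3rd diffs: -90, -114, -138.
4th diffs: -24, -24 (constant).
So h_m = -m^4 - 5m^3 - 4m^2 + 6m + 3.
Evaluating at m = 13 gives h_{13} = -40141.

-40141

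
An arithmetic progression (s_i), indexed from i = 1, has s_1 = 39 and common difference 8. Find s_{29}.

s_i = 39 + (i - 1)·8.
s_{29} = 39 + 28·8 = 263.

263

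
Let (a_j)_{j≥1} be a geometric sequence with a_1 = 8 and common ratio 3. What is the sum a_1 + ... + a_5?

968

a_j = 8·3^(j-1).
S = 8·(3^5 - 1)/(3 - 1) = 8·(243 - 1)/(2) = 968.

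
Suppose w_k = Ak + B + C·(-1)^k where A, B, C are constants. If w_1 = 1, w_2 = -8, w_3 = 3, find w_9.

9

Plug in k = 1, 2, 3: A + B - C = 1; 2A + B + C = -8; 3A + B - C = 3.
Subtracting the first from the second: A + 2C = -9.
Subtracting the second from the third: A - 2C = 11.
Solving: C = -5, A = 1, then B = -5.
Therefore w_9 = 9 + (-5) + (-5)·(-1) = 9.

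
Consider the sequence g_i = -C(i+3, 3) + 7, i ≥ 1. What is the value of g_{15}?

C(18, 3) = 816, so g_{15} = -809.

-809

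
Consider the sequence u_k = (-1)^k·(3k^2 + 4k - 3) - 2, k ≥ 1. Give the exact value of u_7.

-174

(-1)^7 = -1; 3k^2 + 4k - 3 at k=7 is 172; so u_7 = -174.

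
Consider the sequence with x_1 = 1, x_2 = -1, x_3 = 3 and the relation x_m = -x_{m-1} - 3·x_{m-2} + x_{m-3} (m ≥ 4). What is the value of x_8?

Iterate the recurrence:
x_4 = 1;  x_5 = -11;  x_6 = 11;  x_7 = 23;  x_8 = -67.

-67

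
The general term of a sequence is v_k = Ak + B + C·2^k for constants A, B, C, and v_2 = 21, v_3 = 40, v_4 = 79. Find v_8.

1275

Write the equations: 2A + B + 4C = 21; 3A + B + 8C = 40; 4A + B + 16C = 79.
Subtracting the first from the second: A + 4C = 19.
Subtracting the second from the third: A + 8C = 39.
Solving: C = 5, A = -1, then B = 3.
Therefore v_8 = -8 + 3 + 5·256 = 1275.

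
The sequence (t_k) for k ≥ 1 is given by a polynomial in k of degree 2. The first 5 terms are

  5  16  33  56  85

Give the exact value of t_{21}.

1365

1st diffs: 11, 17, 23, 29.
2nd diffs: 6, 6, 6 (constant).
Newton forward-difference form: t_k = 5 + 11·C(k-1,1) + 6·C(k-1,2).
At k = 21: k-1 = 20, so t_{21} = 5 + 220 + 1140 = 1365.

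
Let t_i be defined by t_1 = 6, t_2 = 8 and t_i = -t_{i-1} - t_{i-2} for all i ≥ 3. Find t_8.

t_3 = -14; t_4 = 6; t_5 = 8; t_6 = -14; t_7 = 6; t_8 = 8.

8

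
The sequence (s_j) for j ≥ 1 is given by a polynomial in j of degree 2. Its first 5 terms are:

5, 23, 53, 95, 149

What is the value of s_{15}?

1st diffs: 18, 30, 42, 54.
2nd diffs: 12, 12, 12 (constant).
Newton forward-difference form: s_j = 5 + 18·C(j-1,1) + 12·C(j-1,2).
At j = 15: j-1 = 14, so s_{15} = 5 + 252 + 1092 = 1349.

1349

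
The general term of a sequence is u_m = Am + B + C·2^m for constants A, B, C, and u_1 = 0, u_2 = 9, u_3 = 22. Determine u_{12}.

The three given values yield: A + B + 2C = 0; 2A + B + 4C = 9; 3A + B + 8C = 22.
Subtracting the first from the second: A + 2C = 9.
Subtracting the second from the third: A + 4C = 13.
Solving: C = 2, A = 5, then B = -9.
Therefore u_{12} = 60 + (-9) + 2·4096 = 8243.

8243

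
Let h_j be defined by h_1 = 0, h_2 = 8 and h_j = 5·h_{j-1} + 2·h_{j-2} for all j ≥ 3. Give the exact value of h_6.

6232

Iterate the recurrence:
h_3 = 40  h_4 = 216  h_5 = 1160  h_6 = 6232.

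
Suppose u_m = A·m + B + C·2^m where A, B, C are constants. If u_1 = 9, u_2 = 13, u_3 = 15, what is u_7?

-81

The three given values yield: A + B + 2C = 9; 2A + B + 4C = 13; 3A + B + 8C = 15.
Subtracting the first from the second: A + 2C = 4.
Subtracting the second from the third: A + 4C = 2.
Solving: C = -1, A = 6, then B = 5.
Therefore u_7 = 42 + 5 + (-1)·128 = -81.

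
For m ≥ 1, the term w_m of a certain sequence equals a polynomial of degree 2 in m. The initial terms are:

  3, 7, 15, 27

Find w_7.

1st diffs: 4, 8, 12.
2nd diffs: 4, 4 (constant).
So w_m = 2m^2 - 2m + 3.
Evaluating at m = 7 gives w_7 = 87.

87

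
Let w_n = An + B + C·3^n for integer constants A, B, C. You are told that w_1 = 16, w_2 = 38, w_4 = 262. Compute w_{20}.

Plug in n = 1, 2, 4: A + B + 3C = 16; 2A + B + 9C = 38; 4A + B + 81C = 262.
Subtracting the first from the second: A + 6C = 22.
Subtracting the second from the third: 2A + 72C = 224.
Solving: C = 3, A = 4, then B = 3.
So w_n = 4·n + 3 + 3·3^n; at n=20 this is 10460353286.

10460353286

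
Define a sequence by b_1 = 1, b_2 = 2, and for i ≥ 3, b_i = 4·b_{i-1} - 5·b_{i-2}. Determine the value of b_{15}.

76443

Iterate the recurrence:
b_3 = 3  b_4 = 2  b_5 = -7  …  b_{12} = 2642  b_{13} = 11753  b_{14} = 33802  b_{15} = 76443.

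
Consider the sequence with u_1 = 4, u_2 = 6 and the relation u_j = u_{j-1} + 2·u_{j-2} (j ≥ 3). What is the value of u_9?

854

Iterate the recurrence:
u_3 = 14; u_4 = 26; u_5 = 54; u_6 = 106; u_7 = 214; u_8 = 426; u_9 = 854.
(Characteristic roots are 2 and -1.)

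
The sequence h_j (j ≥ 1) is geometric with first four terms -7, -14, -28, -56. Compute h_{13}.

Common ratio r = 2.
h_j = (-7)·2^(j-1).
h_{13} = (-7)·2^12 = -28672.

-28672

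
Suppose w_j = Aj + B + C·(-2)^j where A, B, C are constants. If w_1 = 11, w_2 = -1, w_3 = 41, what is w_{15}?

98393

Plug in j = 1, 2, 3: A + B - 2C = 11; 2A + B + 4C = -1; 3A + B - 8C = 41.
Subtracting the first from the second: A + 6C = -12.
Subtracting the second from the third: A - 12C = 42.
Solving: C = -3, A = 6, then B = -1.
So w_j = 6·j + (-1) + (-3)·(-2)^j; at j=15 this is 98393.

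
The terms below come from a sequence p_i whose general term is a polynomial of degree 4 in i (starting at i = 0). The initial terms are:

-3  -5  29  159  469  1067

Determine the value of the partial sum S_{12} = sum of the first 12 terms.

1st diffs: -2, 34, 130, 310, 598.
2nd diffs: 36, 96, 180, 288.
3rd diffs: 60, 84, 108.
4th diffs: 24, 24 (constant).
Newton forward-difference form: p_i = -3 + (-2)·C(i,1) + 36·C(i,2) + 60·C(i,3) + 24·C(i,4).
Continuing: …, 2085, 3679, 6029, 9339, …, p_{11} = 19775.
Summing i = 0..11 (12 terms) gives 56460.

56460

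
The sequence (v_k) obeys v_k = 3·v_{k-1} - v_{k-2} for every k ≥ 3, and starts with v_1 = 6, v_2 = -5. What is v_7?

Compute successive terms:
v_3 = -21, v_4 = -58, v_5 = -153, v_6 = -401, v_7 = -1050.

-1050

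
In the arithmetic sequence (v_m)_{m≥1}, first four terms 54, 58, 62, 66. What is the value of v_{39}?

206

Common difference d = 4.
v_m = 54 + (m - 1)·4.
v_{39} = 54 + 38·4 = 206.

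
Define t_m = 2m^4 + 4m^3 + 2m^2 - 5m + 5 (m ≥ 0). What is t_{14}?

88135

t_{14} = 2·14^4 + 4·14^3 + 2·14^2 - 5·14 + 5 = 88135.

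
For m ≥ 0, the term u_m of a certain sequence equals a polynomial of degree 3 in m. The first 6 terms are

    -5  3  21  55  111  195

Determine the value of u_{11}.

1623

1st diffs: 8, 18, 34, 56, 84.
2nd diffs: 10, 16, 22, 28.
3rd diffs: 6, 6, 6 (constant).
Newton forward-difference form: u_m = -5 + 8·C(m,1) + 10·C(m,2) + 6·C(m,3).
At m = 11: m = 11, so u_{11} = -5 + 88 + 550 + 990 = 1623.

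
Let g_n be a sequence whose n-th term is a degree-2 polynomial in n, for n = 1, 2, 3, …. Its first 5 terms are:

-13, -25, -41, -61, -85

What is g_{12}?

-365

1st diffs: -12, -16, -20, -24.
2nd diffs: -4, -4, -4 (constant).
So g_n = -2n^2 - 6n - 5.
Evaluating at n = 12 gives g_{12} = -365.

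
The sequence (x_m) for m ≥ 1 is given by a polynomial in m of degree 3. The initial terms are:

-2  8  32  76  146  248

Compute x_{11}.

1st diffs: 10, 24, 44, 70, 102.
2nd diffs: 14, 20, 26, 32.
3rd diffs: 6, 6, 6 (constant).
Newton forward-difference form: x_m = -2 + 10·C(m-1,1) + 14·C(m-1,2) + 6·C(m-1,3).
At m = 11: m-1 = 10, so x_{11} = -2 + 100 + 630 + 720 = 1448.

1448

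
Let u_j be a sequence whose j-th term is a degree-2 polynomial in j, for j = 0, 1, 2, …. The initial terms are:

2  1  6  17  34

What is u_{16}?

1st diffs: -1, 5, 11, 17.
2nd diffs: 6, 6, 6 (constant).
So u_j = 3j^2 - 4j + 2.
Evaluating at j = 16 gives u_{16} = 706.

706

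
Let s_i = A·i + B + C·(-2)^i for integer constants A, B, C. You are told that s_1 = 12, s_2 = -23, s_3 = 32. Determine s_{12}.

The three given values yield: A + B - 2C = 12; 2A + B + 4C = -23; 3A + B - 8C = 32.
Subtracting the first from the second: A + 6C = -35.
Subtracting the second from the third: A - 12C = 55.
Solving: C = -5, A = -5, then B = 7.
So s_i = -5·i + 7 + (-5)·(-2)^i; at i=12 this is -20533.

-20533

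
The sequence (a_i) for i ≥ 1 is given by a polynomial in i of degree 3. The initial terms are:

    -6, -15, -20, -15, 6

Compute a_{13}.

1470

1st diffs: -9, -5, 5, 21.
2nd diffs: 4, 10, 16.
3rd diffs: 6, 6 (constant).
So a_i = i^3 - 4i^2 - 4i + 1.
Evaluating at i = 13 gives a_{13} = 1470.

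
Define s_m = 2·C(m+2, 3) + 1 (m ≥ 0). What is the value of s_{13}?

C(15, 3) = 455, so s_{13} = 911.

911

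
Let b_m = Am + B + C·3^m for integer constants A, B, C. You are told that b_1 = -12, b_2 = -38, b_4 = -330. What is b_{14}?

-19131902

At m = 1, 2, 4: A + B + 3C = -12; 2A + B + 9C = -38; 4A + B + 81C = -330.
Subtracting the first from the second: A + 6C = -26.
Subtracting the second from the third: 2A + 72C = -292.
Solving: C = -4, A = -2, then B = 2.
Therefore b_{14} = -28 + 2 + (-4)·4782969 = -19131902.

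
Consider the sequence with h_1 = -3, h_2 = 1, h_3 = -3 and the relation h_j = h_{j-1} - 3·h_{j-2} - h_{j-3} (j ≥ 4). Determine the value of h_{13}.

Iterate the recurrence:
h_4 = -3;  h_5 = 5;  h_6 = 17;  h_7 = 5;  h_8 = -51;  h_9 = -83;  h_{10} = 65;  h_{11} = 365;  h_{12} = 253;  h_{13} = -907.

-907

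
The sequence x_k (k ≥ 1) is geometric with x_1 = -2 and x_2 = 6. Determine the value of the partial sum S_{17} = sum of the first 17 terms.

-64570082

Common ratio r = -3.
x_k = (-2)·(-3)^(k-1).
S = (-2)·((-3)^17 - 1)/(-3 - 1) = (-2)·(-129140163 - 1)/(-4) = -64570082.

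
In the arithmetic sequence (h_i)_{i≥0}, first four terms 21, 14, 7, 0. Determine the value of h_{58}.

Common difference d = -7.
h_i = 21 + (i - 0)·(-7).
h_{58} = 21 + 58·(-7) = -385.

-385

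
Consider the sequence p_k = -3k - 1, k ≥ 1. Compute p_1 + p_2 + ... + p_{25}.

Over k = 1..25: Σk = 325.
Total = (-3)·325 + (-1)·25 = -1000.

-1000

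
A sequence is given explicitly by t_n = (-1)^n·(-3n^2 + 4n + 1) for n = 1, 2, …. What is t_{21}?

1238

(-1)^21 = -1; -3n^2 + 4n + 1 at n=21 is -1238; so t_{21} = 1238.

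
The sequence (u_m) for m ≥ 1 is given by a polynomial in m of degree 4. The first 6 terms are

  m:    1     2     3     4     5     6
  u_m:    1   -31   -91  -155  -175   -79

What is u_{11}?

6341

1st diffs: -32, -60, -64, -20, 96.
2nd diffs: -28, -4, 44, 116.
3rd diffs: 24, 48, 72.
4th diffs: 24, 24 (constant).
So u_m = m^4 - 6m^3 - 3m^2 + 4m + 5.
Evaluating at m = 11 gives u_{11} = 6341.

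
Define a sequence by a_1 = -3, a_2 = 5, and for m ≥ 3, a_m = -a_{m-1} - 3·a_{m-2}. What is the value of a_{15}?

4

Applying the relation repeatedly:
a_3 = 4; a_4 = -19; a_5 = 7; …; a_{12} = 986; a_{13} = 1477; a_{14} = -4435; a_{15} = 4.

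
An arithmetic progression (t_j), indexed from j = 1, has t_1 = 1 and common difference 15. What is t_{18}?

t_j = 1 + (j - 1)·15.
t_{18} = 1 + 17·15 = 256.

256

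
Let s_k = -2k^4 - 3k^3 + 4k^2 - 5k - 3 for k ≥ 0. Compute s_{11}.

s_{11} = -2·11^4 - 3·11^3 + 4·11^2 - 5·11 - 3 = -32849.

-32849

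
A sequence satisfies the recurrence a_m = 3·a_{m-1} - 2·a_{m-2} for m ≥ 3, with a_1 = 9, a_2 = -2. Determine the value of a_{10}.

-5612

a_3 = -24; a_4 = -68; a_5 = -156; a_6 = -332; a_7 = -684; a_8 = -1388; a_9 = -2796; a_{10} = -5612.
(Characteristic roots are 2 and 1.)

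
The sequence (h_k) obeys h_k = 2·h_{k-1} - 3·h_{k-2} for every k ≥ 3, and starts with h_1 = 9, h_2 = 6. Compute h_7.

h_3 = -15  h_4 = -48  h_5 = -51  h_6 = 42  h_7 = 237.

237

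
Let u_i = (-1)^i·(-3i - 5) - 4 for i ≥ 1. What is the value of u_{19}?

(-1)^19 = -1; -3i - 5 at i=19 is -62; so u_{19} = 58.

58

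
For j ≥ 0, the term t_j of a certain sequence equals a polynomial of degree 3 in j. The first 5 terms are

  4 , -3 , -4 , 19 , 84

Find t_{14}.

7004

1st diffs: -7, -1, 23, 65.
2nd diffs: 6, 24, 42.
3rd diffs: 18, 18 (constant).
Newton forward-difference form: t_j = 4 + (-7)·C(j,1) + 6·C(j,2) + 18·C(j,3).
At j = 14: j = 14, so t_{14} = 4 - 98 + 546 + 6552 = 7004.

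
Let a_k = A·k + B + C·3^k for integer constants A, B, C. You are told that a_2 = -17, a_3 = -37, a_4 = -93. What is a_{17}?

-129140201

The three given values yield: 2A + B + 9C = -17; 3A + B + 27C = -37; 4A + B + 81C = -93.
Subtracting the first from the second: A + 18C = -20.
Subtracting the second from the third: A + 54C = -56.
Solving: C = -1, A = -2, then B = -4.
So a_k = -2·k + (-4) + (-1)·3^k; at k=17 this is -129140201.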